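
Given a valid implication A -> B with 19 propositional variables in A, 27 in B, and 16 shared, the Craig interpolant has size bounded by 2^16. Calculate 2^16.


Shared atoms = 16
Craig interpolant size bound = 2^16
= 65536

65536


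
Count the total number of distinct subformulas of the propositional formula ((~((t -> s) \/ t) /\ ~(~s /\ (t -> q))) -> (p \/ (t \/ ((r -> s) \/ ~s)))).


Formula: ((~((t -> s) \/ t) /\ ~(~s /\ (t -> q))) -> (p \/ (t \/ ((r -> s) \/ ~s))))
Subformulas found:
  1. r
  2. q
  3. s
  4. t
  5. p
  6. ~s
  7. (t -> q)
  8. (t -> s)
  9. (r -> s)
  10. ((t -> s) \/ t)
  11. ((r -> s) \/ ~s)
  12. ~((t -> s) \/ t)
  13. (~s /\ (t -> q))
  14. ~(~s /\ (t -> q))
  15. (t \/ ((r -> s) \/ ~s))
  16. (p \/ (t \/ ((r -> s) \/ ~s)))
  17. (~((t -> s) \/ t) /\ ~(~s /\ (t -> q)))
  18. ((~((t -> s) \/ t) /\ ~(~s /\ (t -> q))) -> (p \/ (t \/ ((r -> s) \/ ~s))))
Total distinct subformulas = 18

18


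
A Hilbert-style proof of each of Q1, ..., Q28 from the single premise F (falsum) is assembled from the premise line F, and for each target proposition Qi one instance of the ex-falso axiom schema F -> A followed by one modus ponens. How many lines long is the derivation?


Ex falso, line by line:
- 1 premise line (F)
- 28 targets, each needing 1 axiom instance (F -> Qi) + 1 MP = 2 lines: 2 * 28 = 56
Total = 1 + 56 = 57 lines.

57


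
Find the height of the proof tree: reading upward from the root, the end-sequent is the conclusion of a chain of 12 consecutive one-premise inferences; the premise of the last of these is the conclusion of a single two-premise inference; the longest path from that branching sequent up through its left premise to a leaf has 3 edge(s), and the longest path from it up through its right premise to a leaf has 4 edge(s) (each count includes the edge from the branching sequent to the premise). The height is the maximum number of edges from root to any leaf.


Longest path through the left premise: 3 edges (measured from the branching sequent)
Longest path through the right premise: 4 edges
Height of the subtree rooted at the branching sequent: max(3, 4) = 4
The branching sequent sits 12 edges above the root (the chain of one-premise inferences), so height = 4 + 12 = 16

16


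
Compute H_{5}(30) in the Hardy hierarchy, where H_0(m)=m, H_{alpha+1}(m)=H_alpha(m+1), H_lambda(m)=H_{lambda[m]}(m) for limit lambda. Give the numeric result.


H_5(30):
For finite ordinals k, H_k(n) = n + k (each successor step adds 1).
H_5(30) = 30 + 5 = 35

35


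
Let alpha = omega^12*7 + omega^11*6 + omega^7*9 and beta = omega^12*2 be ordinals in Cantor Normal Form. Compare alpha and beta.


Compare term by term from highest exponent:
alpha = omega^12*7 + omega^11*6 + omega^7*9
beta = omega^12*2
Term 1: alpha has omega^12*7, beta has omega^12*2
Term 2: alpha has omega^11*6, beta has omega^0*0
Term 3: alpha has omega^7*9, beta has omega^0*0
Result: alpha > beta

alpha > beta


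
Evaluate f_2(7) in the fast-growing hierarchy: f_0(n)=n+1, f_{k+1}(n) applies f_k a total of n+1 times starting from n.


f_2(7) = f_1^8(7)
f_1(m) = 2m + 1.
Iterating: f_1^k(n) = 2^k*(n+1) - 1.
f_2(7) = 2^8*(7+1) - 1 = 256*8 - 1 = 2047

2047


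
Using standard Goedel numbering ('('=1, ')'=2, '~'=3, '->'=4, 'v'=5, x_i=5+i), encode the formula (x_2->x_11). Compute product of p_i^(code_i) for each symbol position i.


Formula: (x_2->x_11)
Symbol codes: [1, 7, 4, 16, 2]
Primes: [2, 3, 5, 7, 11]
p_1^1 = 2^1 = 2
p_2^7 = 3^7 = 2187
p_3^4 = 5^4 = 625
p_4^16 = 7^16 = 33232930569601
p_5^2 = 11^2 = 121
Product = 10992913397302254783750

10992913397302254783750


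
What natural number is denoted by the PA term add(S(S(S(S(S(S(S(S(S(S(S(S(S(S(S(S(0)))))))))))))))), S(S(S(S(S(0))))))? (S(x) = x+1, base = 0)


add(S^16(0), S^5(0)):
S^16(0) = 16
S^5(0) = 5
16 + 5 = 21

21


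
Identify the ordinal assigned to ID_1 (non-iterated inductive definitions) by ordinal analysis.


The proof-theoretic ordinal of ID_1 (non-iterated inductive definitions) is a standard result in ordinal analysis.
This ordinal is the supremum of order types of primitive recursive well-orderings
that the theory can prove to be well-ordered.
For ID_1 (non-iterated inductive definitions), the proof-theoretic ordinal is psi_0(epsilon_{Omega+1}).

psi_0(epsilon_{Omega+1})


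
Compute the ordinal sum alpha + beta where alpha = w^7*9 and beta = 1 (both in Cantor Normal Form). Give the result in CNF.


Ordinal addition w^7*9 + 1:
Leading exponent of alpha (7) > leading exponent of beta (0).
Since alpha's term has higher exponent than beta's leading term,
the sum is simply alpha followed by beta.
Result = w^7*9 + 1

w^7*9 + 1


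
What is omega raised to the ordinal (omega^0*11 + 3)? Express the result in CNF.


omega^(omega^0*11 + 3):
omega^0 = 1, so the exponent is 11 + 3 = 14 (finite ordinal addition).
Result = omega^14, already a single CNF term.

omega^14


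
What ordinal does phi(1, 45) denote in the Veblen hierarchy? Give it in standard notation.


phi(1, 45):
phi(1, beta) = epsilon_beta (the beta-th epsilon number).
phi(1, 45) = epsilon_45

epsilon_45


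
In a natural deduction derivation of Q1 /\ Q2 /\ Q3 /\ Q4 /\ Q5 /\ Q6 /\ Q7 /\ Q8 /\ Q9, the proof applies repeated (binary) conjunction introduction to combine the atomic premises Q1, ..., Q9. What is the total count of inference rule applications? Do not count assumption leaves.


The target conjunction has 9 conjuncts, i.e. 8 binary /\ connectives.
Each conjunction-intro joins two pieces, so 9 atoms require 9-1 = 8 applications.
Total inference nodes = 8

8


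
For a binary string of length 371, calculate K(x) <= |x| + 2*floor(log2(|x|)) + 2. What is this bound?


floor(log2(371)) = 8
2 * 8 = 16
K(x) <= 371 + 16 + 2 = 389

389


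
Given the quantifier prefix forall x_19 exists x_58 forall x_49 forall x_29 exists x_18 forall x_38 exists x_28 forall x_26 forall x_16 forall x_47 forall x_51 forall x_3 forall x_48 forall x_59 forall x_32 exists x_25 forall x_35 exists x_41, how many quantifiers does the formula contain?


Quantifier prefix has 18 quantifier symbols.
Quantifier depth = 18

18


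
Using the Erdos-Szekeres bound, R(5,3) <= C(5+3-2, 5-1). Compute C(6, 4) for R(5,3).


R(5,3) <= C(5+3-2, 5-1) = C(6, 4)
C(6, 4) = 6! / (4! * 2!)
= 15

15


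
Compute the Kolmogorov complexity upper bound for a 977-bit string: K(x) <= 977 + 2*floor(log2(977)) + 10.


floor(log2(977)) = 9
2 * 9 = 18
K(x) <= 977 + 18 + 10 = 1005

1005


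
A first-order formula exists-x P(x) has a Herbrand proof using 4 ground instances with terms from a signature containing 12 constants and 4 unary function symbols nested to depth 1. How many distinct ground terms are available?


Herbrand terms by depth:
Depth 0: 12 constants
Depth 1: 48 new terms (running total: 60)
Total distinct ground terms = 60

60


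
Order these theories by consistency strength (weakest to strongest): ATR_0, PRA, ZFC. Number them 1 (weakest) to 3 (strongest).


Ordering by consistency strength:
1. PRA
2. ATR_0
3. ZFC


ATR_0=2, PRA=1, ZFC=3


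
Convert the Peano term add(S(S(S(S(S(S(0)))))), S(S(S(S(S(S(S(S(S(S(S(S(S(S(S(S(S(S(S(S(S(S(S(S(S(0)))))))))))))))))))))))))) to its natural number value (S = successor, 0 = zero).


add(S^6(0), S^25(0)):
S^6(0) = 6
S^25(0) = 25
6 + 25 = 31

31


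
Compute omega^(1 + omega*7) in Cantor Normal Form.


omega^(1 + omega*7):
In ordinal addition a term is absorbed by a following term of strictly larger exponent: 0 < 1, so 1 + omega*7 = omega*7.
omega raised to a CNF ordinal is a single CNF term: Result = omega^(omega*7)

omega^(omega*7)


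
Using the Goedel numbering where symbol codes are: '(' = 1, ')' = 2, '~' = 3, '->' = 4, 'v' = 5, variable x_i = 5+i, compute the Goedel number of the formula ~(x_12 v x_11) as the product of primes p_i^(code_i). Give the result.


Formula: ~(x_12 v x_11)
Symbol codes: [3, 1, 17, 5, 16, 2]
Primes: [2, 3, 5, 7, 11, 13]
p_1^3 = 2^3 = 8
p_2^1 = 3^1 = 3
p_3^17 = 5^17 = 762939453125
p_4^5 = 7^5 = 16807
p_5^16 = 11^16 = 45949729863572161
p_6^2 = 13^2 = 169
Product = 2389797941145312842608575439453125000

2389797941145312842608575439453125000


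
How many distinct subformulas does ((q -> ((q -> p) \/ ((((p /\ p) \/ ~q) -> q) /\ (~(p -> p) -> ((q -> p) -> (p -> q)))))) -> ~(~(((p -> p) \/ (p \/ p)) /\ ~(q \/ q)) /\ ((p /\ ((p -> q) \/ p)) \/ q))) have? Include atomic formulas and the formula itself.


Formula: ((q -> ((q -> p) \/ ((((p /\ p) \/ ~q) -> q) /\ (~(p -> p) -> ((q -> p) -> (p -> q)))))) -> ~(~(((p -> p) \/ (p \/ p)) /\ ~(q \/ q)) /\ ((p /\ ((p -> q) \/ p)) \/ q)))
Subformulas found:
  1. q
  2. p
  3. ~q
  4. (p \/ p)
  5. (q -> p)
  6. (p -> p)
  7. (p /\ p)
  8. (p -> q)
  9. (q \/ q)
  10. ~(q \/ q)
  11. ~(p -> p)
  12. ((p -> q) \/ p)
  13. ((p /\ p) \/ ~q)
  14. (p /\ ((p -> q) \/ p))
  15. ((p -> p) \/ (p \/ p))
  16. ((q -> p) -> (p -> q))
  17. (((p /\ p) \/ ~q) -> q)
  18. ((p /\ ((p -> q) \/ p)) \/ q)
  19. (((p -> p) \/ (p \/ p)) /\ ~(q \/ q))
  20. (~(p -> p) -> ((q -> p) -> (p -> q)))
  21. ~(((p -> p) \/ (p \/ p)) /\ ~(q \/ q))
  22. ((((p /\ p) \/ ~q) -> q) /\ (~(p -> p) -> ((q -> p) -> (p -> q))))
  23. (~(((p -> p) \/ (p \/ p)) /\ ~(q \/ q)) /\ ((p /\ ((p -> q) \/ p)) \/ q))
  24. ~(~(((p -> p) \/ (p \/ p)) /\ ~(q \/ q)) /\ ((p /\ ((p -> q) \/ p)) \/ q))
  25. ((q -> p) \/ ((((p /\ p) \/ ~q) -> q) /\ (~(p -> p) -> ((q -> p) -> (p -> q)))))
  26. (q -> ((q -> p) \/ ((((p /\ p) \/ ~q) -> q) /\ (~(p -> p) -> ((q -> p) -> (p -> q))))))
  27. ((q -> ((q -> p) \/ ((((p /\ p) \/ ~q) -> q) /\ (~(p -> p) -> ((q -> p) -> (p -> q)))))) -> ~(~(((p -> p) \/ (p \/ p)) /\ ~(q \/ q)) /\ ((p /\ ((p -> q) \/ p)) \/ q)))
Total distinct subformulas = 27

27


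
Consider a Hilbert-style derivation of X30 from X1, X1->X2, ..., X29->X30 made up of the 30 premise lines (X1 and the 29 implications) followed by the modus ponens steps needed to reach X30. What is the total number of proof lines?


We have 30 premise lines: X1 and 29 implications.
Each implication is detached once by MP, giving 29 MP lines.
30 premise lines + 29 MP lines = 59 total lines.

59


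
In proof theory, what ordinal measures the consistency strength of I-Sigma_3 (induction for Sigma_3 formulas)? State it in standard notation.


The proof-theoretic ordinal of I-Sigma_3 (induction for Sigma_3 formulas) is a standard result in ordinal analysis.
This ordinal is the supremum of order types of primitive recursive well-orderings
that the theory can prove to be well-ordered.
For I-Sigma_3 (induction for Sigma_3 formulas), the proof-theoretic ordinal is omega^(omega^(omega^omega)).

omega^(omega^(omega^omega))


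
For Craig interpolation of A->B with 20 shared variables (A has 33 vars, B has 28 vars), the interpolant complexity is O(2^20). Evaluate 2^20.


Shared atoms = 20
Craig interpolant size bound = 2^20
= 1048576

1048576


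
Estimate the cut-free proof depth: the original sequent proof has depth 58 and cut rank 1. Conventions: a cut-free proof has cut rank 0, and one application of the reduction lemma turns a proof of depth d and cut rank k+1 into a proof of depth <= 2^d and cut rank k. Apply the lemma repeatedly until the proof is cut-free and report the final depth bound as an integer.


Each rank reduction sends depth d to at most 2^d; cut rank r needs r reductions.
2_0(58) = 58
2_1(58) = 2^58 = 288230376151711744
Cut-free depth bound = 288230376151711744

288230376151711744


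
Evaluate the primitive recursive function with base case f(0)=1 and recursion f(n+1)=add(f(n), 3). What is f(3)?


f(0) = 1
f(1) = add(f(0), 3) = add(1, 3) = 4
f(2) = add(f(1), 3) = add(4, 3) = 7
f(3) = add(f(2), 3) = add(7, 3) = 10


10


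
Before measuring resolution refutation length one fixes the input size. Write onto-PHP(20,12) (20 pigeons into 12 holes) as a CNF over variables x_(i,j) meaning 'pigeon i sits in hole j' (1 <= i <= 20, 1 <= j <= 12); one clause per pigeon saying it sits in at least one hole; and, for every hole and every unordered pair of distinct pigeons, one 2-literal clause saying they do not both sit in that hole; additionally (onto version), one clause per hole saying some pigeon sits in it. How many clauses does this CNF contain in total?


onto-PHP(20,12): 20 pigeons, 12 holes, 20*12 = 240 variables.
- pigeon clauses: one per pigeon -> 20 clauses
- hole clauses: 12 holes * C(20,2) = 12 * 190 -> 2280 clauses
- onto clauses: one per hole -> 12 clauses
Total clauses = 20 + 2280 + 12 = 2312

2312


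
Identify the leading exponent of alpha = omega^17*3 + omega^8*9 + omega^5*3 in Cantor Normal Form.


CNF: omega^17*3 + omega^8*9 + omega^5*3
The leading term is omega^17*3, which has exponent 17.

17


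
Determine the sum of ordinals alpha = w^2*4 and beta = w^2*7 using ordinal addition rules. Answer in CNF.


Ordinal addition w^2*4 + w^2*7:
Both terms have the same exponent 2.
w^e*c + w^e*d = w^e*(c+d).
Result = w^2*(4+7) = w^2*11

w^2*11


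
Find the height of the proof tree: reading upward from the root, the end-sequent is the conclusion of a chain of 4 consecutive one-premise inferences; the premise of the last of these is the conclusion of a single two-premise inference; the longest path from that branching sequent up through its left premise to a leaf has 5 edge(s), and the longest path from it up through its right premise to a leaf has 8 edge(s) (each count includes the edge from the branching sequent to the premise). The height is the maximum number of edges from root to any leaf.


Longest path through the left premise: 5 edges (measured from the branching sequent)
Longest path through the right premise: 8 edges
Height of the subtree rooted at the branching sequent: max(5, 8) = 8
The branching sequent sits 4 edges above the root (the chain of one-premise inferences), so height = 8 + 4 = 12

12


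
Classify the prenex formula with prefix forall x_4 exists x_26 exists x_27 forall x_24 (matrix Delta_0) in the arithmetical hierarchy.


Leading quantifier is forall, so the class is Pi.
Number of quantifier blocks = alternations + 1 = 2 + 1 = 3.
Classification: Pi_3

Pi_3


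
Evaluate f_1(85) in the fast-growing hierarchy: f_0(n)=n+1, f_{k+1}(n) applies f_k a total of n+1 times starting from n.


f_1(85) = f_0^86(85)
f_0 adds 1 each time, applied 86 times.
f_1(85) = 85 + 86 = 171

171


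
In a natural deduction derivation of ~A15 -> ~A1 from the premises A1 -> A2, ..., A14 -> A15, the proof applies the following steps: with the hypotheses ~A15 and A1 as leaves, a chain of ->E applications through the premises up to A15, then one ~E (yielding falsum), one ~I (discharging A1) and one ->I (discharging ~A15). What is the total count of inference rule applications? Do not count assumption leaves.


From hypothesis A1, 14 ->E steps along the 14 premises yield A15.
~E with hypothesis ~A15 gives falsum (1 node); ~I discharging A1 gives ~A1 (1 node); ->I discharging ~A15 gives the goal (1 node).
Total = 14 + 3 = 17 inference nodes.

17


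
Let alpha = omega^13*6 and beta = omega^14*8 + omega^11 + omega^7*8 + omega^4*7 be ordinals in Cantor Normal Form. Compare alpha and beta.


Compare term by term from highest exponent:
alpha = omega^13*6
beta = omega^14*8 + omega^11 + omega^7*8 + omega^4*7
Term 1: alpha has omega^13*6, beta has omega^14*8
Term 2: alpha has omega^0*0, beta has omega^11*1
Term 3: alpha has omega^0*0, beta has omega^7*8
Term 4: alpha has omega^0*0, beta has omega^4*7
Result: alpha < beta

alpha < beta


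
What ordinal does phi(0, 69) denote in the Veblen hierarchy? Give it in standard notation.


phi(0, 69):
phi(0, beta) = omega^beta by definition.
phi(0, 69) = omega^69

omega^69


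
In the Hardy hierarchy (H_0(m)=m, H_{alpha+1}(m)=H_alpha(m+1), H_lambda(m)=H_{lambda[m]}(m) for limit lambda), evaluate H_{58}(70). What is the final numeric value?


H_58(70):
For finite ordinals k, H_k(n) = n + k (each successor step adds 1).
H_58(70) = 70 + 58 = 128

128


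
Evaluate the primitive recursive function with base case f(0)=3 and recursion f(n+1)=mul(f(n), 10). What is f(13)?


f(0) = 3
f(1) = mul(f(0), 10) = mul(3, 10) = 30
f(2) = mul(f(1), 10) = mul(30, 10) = 300
f(3) = mul(f(2), 10) = mul(300, 10) = 3000
f(4) = mul(f(3), 10) = mul(3000, 10) = 30000
f(5) = mul(f(4), 10) = mul(30000, 10) = 300000
f(6) = mul(f(5), 10) = mul(300000, 10) = 3000000
f(7) = mul(f(6), 10) = mul(3000000, 10) = 30000000
f(8) = mul(f(7), 10) = mul(30000000, 10) = 300000000
f(9) = mul(f(8), 10) = mul(300000000, 10) = 3000000000
f(10) = mul(f(9), 10) = mul(3000000000, 10) = 30000000000
f(11) = mul(f(10), 10) = mul(30000000000, 10) = 300000000000
f(12) = mul(f(11), 10) = mul(300000000000, 10) = 3000000000000
f(13) = mul(f(12), 10) = mul(3000000000000, 10) = 30000000000000


30000000000000


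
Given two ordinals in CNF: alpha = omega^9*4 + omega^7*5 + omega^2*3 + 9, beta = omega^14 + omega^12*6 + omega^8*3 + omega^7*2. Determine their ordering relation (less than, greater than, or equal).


Compare term by term from highest exponent:
alpha = omega^9*4 + omega^7*5 + omega^2*3 + 9
beta = omega^14 + omega^12*6 + omega^8*3 + omega^7*2
Term 1: alpha has omega^9*4, beta has omega^14*1
Term 2: alpha has omega^7*5, beta has omega^12*6
Term 3: alpha has omega^2*3, beta has omega^8*3
Term 4: alpha has omega^0*9, beta has omega^7*2
Result: alpha < beta

alpha < beta


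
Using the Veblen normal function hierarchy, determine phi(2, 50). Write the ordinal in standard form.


phi(2, 50):
phi(2, beta) = zeta_beta (the beta-th zeta number, fixed point of epsilon).
phi(2, 50) = zeta_50

zeta_50


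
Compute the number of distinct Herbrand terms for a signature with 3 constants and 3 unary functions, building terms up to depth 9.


Herbrand terms by depth:
Depth 0: 3 constants
Depth 1: 9 new terms (running total: 12)
Depth 2: 27 new terms (running total: 39)
Depth 3: 81 new terms (running total: 120)
Depth 4: 243 new terms (running total: 363)
Depth 5: 729 new terms (running total: 1092)
Depth 6: 2187 new terms (running total: 3279)
Depth 7: 6561 new terms (running total: 9840)
Depth 8: 19683 new terms (running total: 29523)
Depth 9: 59049 new terms (running total: 88572)
Total distinct ground terms = 88572

88572


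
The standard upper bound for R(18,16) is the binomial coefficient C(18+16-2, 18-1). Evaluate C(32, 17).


R(18,16) <= C(18+16-2, 18-1) = C(32, 17)
C(32, 17) = 32! / (17! * 15!)
= 565722720

565722720


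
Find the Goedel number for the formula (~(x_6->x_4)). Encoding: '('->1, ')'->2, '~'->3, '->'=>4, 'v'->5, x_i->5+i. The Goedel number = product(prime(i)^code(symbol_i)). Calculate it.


Formula: (~(x_6->x_4))
Symbol codes: [1, 3, 1, 11, 4, 9, 2, 2]
Primes: [2, 3, 5, 7, 11, 13, 17, 19]
p_1^1 = 2^1 = 2
p_2^3 = 3^3 = 27
p_3^1 = 5^1 = 5
p_4^11 = 7^11 = 1977326743
p_5^4 = 11^4 = 14641
p_6^9 = 13^9 = 10604499373
p_7^2 = 17^2 = 289
p_8^2 = 19^2 = 361
Product = 8647850245966263275416026724170

8647850245966263275416026724170


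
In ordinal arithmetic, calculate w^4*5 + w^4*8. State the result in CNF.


Ordinal addition w^4*5 + w^4*8:
Both terms have the same exponent 4.
w^e*c + w^e*d = w^e*(c+d).
Result = w^4*(5+8) = w^4*13

w^4*13


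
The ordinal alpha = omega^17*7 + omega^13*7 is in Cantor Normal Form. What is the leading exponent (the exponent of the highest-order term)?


CNF: omega^17*7 + omega^13*7
The leading term is omega^17*7, which has exponent 17.

17


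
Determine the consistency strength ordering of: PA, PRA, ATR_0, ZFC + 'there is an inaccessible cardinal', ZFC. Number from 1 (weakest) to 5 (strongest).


Ordering by consistency strength:
1. PRA
2. PA
3. ATR_0
4. ZFC
5. ZFC + 'there is an inaccessible cardinal'


PA=2, PRA=1, ATR_0=3, ZFC + 'there is an inaccessible cardinal'=5, ZFC=4


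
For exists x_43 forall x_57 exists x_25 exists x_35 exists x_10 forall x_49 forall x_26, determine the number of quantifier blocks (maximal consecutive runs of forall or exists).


Alternations = 3.
Blocks = alternations + 1 = 4

4


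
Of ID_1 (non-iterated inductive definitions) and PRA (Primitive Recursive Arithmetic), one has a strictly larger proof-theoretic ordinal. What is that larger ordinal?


Proof-theoretic ordinal of ID_1 (non-iterated inductive definitions): psi_0(epsilon_{Omega+1})
Proof-theoretic ordinal of PRA (Primitive Recursive Arithmetic): omega^omega
Comparing: omega^omega < psi_0(epsilon_{Omega+1}).
The larger ordinal is psi_0(epsilon_{Omega+1}) (from ID_1 (non-iterated inductive definitions)).

psi_0(epsilon_{Omega+1})


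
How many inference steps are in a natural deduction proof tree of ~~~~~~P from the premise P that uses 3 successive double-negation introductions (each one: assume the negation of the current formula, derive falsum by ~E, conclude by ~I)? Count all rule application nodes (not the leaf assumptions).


Each double-negation introduction (from C infer ~~C) uses 2 inference nodes: one ~E (C and ~C give falsum) and one ~I (discharge ~C).
3 double negations = 3 * 2 = 6 inference nodes.

6


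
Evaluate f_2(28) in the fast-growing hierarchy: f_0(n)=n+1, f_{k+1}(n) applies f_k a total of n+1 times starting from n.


f_2(28) = f_1^29(28)
f_1(m) = 2m + 1.
Iterating: f_1^k(n) = 2^k*(n+1) - 1.
f_2(28) = 2^29*(28+1) - 1 = 536870912*29 - 1 = 15569256447

15569256447


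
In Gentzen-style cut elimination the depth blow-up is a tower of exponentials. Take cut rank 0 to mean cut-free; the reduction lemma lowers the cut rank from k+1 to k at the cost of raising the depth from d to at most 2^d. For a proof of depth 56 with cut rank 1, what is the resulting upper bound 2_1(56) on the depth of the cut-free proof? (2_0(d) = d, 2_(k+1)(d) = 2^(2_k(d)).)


Each rank reduction sends depth d to at most 2^d; cut rank r needs r reductions.
2_0(56) = 56
2_1(56) = 2^56 = 72057594037927936
Cut-free depth bound = 72057594037927936

72057594037927936


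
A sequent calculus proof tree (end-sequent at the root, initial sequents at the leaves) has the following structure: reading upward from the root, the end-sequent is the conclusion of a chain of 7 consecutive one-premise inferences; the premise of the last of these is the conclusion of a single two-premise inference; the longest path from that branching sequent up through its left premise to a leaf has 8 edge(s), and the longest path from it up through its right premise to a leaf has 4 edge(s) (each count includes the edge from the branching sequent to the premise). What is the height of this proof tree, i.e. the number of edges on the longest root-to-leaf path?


Longest path through the left premise: 8 edges (measured from the branching sequent)
Longest path through the right premise: 4 edges
Height of the subtree rooted at the branching sequent: max(8, 4) = 8
The branching sequent sits 7 edges above the root (the chain of one-premise inferences), so height = 8 + 7 = 15

15


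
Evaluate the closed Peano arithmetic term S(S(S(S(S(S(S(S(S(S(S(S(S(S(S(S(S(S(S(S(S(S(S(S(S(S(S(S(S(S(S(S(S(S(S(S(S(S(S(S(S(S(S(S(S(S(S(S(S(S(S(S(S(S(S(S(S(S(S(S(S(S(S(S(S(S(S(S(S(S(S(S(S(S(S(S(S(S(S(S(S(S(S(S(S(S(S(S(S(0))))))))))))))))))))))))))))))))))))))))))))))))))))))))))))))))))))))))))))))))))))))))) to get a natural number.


Counting successors applied to 0:
89 applications of S to 0 = 89

89


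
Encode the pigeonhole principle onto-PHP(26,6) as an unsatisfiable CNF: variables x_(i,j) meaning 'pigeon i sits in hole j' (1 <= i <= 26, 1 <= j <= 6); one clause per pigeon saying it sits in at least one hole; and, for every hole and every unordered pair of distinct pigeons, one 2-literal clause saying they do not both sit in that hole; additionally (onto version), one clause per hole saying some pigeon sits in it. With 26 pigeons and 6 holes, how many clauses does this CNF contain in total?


onto-PHP(26,6): 26 pigeons, 6 holes, 26*6 = 156 variables.
- pigeon clauses: one per pigeon -> 26 clauses
- hole clauses: 6 holes * C(26,2) = 6 * 325 -> 1950 clauses
- onto clauses: one per hole -> 6 clauses
Total clauses = 26 + 1950 + 6 = 1982

1982


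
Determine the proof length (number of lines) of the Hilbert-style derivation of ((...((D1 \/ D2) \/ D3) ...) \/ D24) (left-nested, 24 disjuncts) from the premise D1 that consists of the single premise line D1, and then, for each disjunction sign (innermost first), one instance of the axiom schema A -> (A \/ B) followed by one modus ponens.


Building the left-nested 24-ary disjunction from D1:
- 1 premise line (D1)
- 24 disjuncts means 23 disjunction signs; each needs 1 axiom instance + 1 MP = 2 lines: 2 * 23 = 46
Total = 1 + 46 = 47 lines.

47


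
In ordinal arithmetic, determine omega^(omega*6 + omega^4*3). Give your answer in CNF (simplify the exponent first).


omega^(omega*6 + omega^4*3):
In ordinal addition a term is absorbed by a following term of strictly larger exponent: 1 < 4, so omega*6 + omega^4*3 = omega^4*3.
omega raised to a CNF ordinal is a single CNF term: Result = omega^(omega^4*3)

omega^(omega^4*3)


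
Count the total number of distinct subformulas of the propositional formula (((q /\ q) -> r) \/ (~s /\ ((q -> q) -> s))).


Formula: (((q /\ q) -> r) \/ (~s /\ ((q -> q) -> s)))
Subformulas found:
  1. q
  2. s
  3. r
  4. ~s
  5. (q -> q)
  6. (q /\ q)
  7. ((q -> q) -> s)
  8. ((q /\ q) -> r)
  9. (~s /\ ((q -> q) -> s))
  10. (((q /\ q) -> r) \/ (~s /\ ((q -> q) -> s)))
Total distinct subformulas = 10

10


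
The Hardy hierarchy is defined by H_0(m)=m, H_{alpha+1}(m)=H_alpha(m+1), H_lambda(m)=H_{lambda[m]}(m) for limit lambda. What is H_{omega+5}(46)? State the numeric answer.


H_{omega+5}(46):
Unwind the 5 successor steps: H_{omega+5}(46) = H_omega(46+5) = H_omega(51).
H_omega(m) = H_m(m) = m + m = 2m.
Result = 2 * 51 = 102

102


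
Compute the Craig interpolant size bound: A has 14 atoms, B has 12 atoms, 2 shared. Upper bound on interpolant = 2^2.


Shared atoms = 2
Craig interpolant size bound = 2^2
= 4

4


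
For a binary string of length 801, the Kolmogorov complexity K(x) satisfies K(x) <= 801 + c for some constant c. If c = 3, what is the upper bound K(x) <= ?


K(x) <= |x| + c = 801 + 3 = 804

804


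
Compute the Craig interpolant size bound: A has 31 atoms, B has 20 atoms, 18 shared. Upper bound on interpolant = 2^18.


Shared atoms = 18
Craig interpolant size bound = 2^18
= 262144

262144


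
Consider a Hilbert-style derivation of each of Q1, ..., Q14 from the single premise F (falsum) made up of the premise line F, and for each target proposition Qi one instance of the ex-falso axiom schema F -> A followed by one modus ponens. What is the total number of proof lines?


Ex falso, line by line:
- 1 premise line (F)
- 14 targets, each needing 1 axiom instance (F -> Qi) + 1 MP = 2 lines: 2 * 14 = 28
Total = 1 + 28 = 29 lines.

29


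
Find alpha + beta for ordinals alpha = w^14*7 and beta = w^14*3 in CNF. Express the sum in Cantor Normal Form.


Ordinal addition w^14*7 + w^14*3:
Both terms have the same exponent 14.
w^e*c + w^e*d = w^e*(c+d).
Result = w^14*(7+3) = w^14*10

w^14*10


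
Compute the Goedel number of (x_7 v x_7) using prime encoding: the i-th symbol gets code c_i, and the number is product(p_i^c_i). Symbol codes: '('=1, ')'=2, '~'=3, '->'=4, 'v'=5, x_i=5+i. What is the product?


Formula: (x_7 v x_7)
Symbol codes: [1, 12, 5, 12, 2]
Primes: [2, 3, 5, 7, 11]
p_1^1 = 2^1 = 2
p_2^12 = 3^12 = 531441
p_3^5 = 5^5 = 3125
p_4^12 = 7^12 = 13841287201
p_5^2 = 11^2 = 121
Product = 5562844555486147256250

5562844555486147256250


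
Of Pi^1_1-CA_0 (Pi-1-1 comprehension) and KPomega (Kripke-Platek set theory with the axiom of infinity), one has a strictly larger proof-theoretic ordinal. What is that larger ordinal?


Proof-theoretic ordinal of Pi^1_1-CA_0 (Pi-1-1 comprehension): psi_0(Omega_omega)
Proof-theoretic ordinal of KPomega (Kripke-Platek set theory with the axiom of infinity): psi_0(epsilon_{Omega+1})
Comparing: psi_0(epsilon_{Omega+1}) < psi_0(Omega_omega).
The larger ordinal is psi_0(Omega_omega) (from Pi^1_1-CA_0 (Pi-1-1 comprehension)).

psi_0(Omega_omega)


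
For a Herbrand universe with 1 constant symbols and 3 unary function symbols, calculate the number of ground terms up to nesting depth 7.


Herbrand terms by depth:
Depth 0: 1 constants
Depth 1: 3 new terms (running total: 4)
Depth 2: 9 new terms (running total: 13)
Depth 3: 27 new terms (running total: 40)
Depth 4: 81 new terms (running total: 121)
Depth 5: 243 new terms (running total: 364)
Depth 6: 729 new terms (running total: 1093)
Depth 7: 2187 new terms (running total: 3280)
Total distinct ground terms = 3280

3280


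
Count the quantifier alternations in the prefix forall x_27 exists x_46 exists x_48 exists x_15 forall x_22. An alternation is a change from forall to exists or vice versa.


Walk the prefix and count type changes:
  position 1: forall -> exists <-- alternation
  position 2: exists -> exists
  position 3: exists -> exists
  position 4: exists -> forall <-- alternation
Total alternations = 2

2


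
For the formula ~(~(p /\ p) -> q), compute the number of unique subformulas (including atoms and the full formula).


Formula: ~(~(p /\ p) -> q)
Subformulas found:
  1. q
  2. p
  3. (p /\ p)
  4. ~(p /\ p)
  5. (~(p /\ p) -> q)
  6. ~(~(p /\ p) -> q)
Total distinct subformulas = 6

6


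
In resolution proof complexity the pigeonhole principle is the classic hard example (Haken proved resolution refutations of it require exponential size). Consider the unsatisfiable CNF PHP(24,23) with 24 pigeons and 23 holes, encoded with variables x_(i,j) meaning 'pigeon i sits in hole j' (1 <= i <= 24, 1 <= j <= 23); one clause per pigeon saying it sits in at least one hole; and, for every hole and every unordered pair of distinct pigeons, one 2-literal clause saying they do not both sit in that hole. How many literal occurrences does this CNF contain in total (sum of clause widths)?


PHP(24,23): 24 pigeons, 23 holes, 24*23 = 552 variables.
- pigeon clauses: one per pigeon -> 24 clauses of width 23 -> 552 literals
- hole clauses: 23 holes * C(24,2) = 23 * 276 -> 6348 clauses of width 2 -> 12696 literals
Total literal occurrences = 552 + 12696 = 13248

13248


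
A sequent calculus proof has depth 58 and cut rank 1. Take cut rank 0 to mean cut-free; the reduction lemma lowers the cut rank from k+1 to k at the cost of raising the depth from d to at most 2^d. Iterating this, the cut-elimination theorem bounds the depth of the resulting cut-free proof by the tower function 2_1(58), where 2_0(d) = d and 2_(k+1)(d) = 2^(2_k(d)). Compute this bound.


Each rank reduction sends depth d to at most 2^d; cut rank r needs r reductions.
2_0(58) = 58
2_1(58) = 2^58 = 288230376151711744
Cut-free depth bound = 288230376151711744

288230376151711744


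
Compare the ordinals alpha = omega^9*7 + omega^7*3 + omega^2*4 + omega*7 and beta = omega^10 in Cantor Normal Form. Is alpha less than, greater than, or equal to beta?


Compare term by term from highest exponent:
alpha = omega^9*7 + omega^7*3 + omega^2*4 + omega*7
beta = omega^10
Term 1: alpha has omega^9*7, beta has omega^10*1
Term 2: alpha has omega^7*3, beta has omega^0*0
Term 3: alpha has omega^2*4, beta has omega^0*0
Term 4: alpha has omega^1*7, beta has omega^0*0
Result: alpha < beta

alpha < beta


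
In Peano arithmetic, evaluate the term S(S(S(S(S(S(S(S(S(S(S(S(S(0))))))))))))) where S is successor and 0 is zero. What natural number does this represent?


Counting successors applied to 0:
13 applications of S to 0 = 13

13


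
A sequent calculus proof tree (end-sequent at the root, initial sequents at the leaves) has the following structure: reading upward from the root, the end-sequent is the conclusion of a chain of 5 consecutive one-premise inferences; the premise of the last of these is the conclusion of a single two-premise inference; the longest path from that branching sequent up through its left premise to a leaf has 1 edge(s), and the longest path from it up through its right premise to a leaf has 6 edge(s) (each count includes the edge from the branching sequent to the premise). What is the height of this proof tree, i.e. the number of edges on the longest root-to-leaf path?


Longest path through the left premise: 1 edges (measured from the branching sequent)
Longest path through the right premise: 6 edges
Height of the subtree rooted at the branching sequent: max(1, 6) = 6
The branching sequent sits 5 edges above the root (the chain of one-premise inferences), so height = 6 + 5 = 11

11


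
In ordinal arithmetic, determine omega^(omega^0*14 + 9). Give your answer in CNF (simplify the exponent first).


omega^(omega^0*14 + 9):
omega^0 = 1, so the exponent is 14 + 9 = 23 (finite ordinal addition).
Result = omega^23, already a single CNF term.

omega^23


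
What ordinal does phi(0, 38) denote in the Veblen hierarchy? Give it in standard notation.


phi(0, 38):
phi(0, beta) = omega^beta by definition.
phi(0, 38) = omega^38

omega^38


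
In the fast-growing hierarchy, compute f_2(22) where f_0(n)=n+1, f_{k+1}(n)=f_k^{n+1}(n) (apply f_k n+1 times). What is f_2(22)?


f_2(22) = f_1^23(22)
f_1(m) = 2m + 1.
Iterating: f_1^k(n) = 2^k*(n+1) - 1.
f_2(22) = 2^23*(22+1) - 1 = 8388608*23 - 1 = 192937983

192937983


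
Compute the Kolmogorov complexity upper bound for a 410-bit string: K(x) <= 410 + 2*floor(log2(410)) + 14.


floor(log2(410)) = 8
2 * 8 = 16
K(x) <= 410 + 16 + 14 = 440

440


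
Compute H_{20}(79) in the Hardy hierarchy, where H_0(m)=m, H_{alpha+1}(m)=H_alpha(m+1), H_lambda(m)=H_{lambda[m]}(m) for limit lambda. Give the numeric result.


H_20(79):
For finite ordinals k, H_k(n) = n + k (each successor step adds 1).
H_20(79) = 79 + 20 = 99

99


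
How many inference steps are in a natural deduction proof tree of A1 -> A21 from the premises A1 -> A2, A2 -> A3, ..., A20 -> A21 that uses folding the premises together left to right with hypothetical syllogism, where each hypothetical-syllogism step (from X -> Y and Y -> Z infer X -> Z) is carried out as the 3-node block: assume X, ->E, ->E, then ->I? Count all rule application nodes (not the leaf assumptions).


There are 20 premises in the chain. The first HS step combines premises 1 and 2; each further premise needs one more HS step.
So 20 premises require 20 - 1 = 19 hypothetical-syllogism steps.
Each HS step uses 3 inference nodes (->E, ->E, ->I).
19 * 3 = 57 total inference nodes.

57


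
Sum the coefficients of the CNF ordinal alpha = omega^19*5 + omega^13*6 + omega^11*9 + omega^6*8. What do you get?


CNF: omega^19*5 + omega^13*6 + omega^11*9 + omega^6*8
Coefficients: 5 + 6 + 9 + 8 = 28

28


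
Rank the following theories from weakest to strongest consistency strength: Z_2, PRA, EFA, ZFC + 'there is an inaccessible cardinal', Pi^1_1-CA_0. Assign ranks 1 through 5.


Ordering by consistency strength:
1. EFA
2. PRA
3. Pi^1_1-CA_0
4. Z_2
5. ZFC + 'there is an inaccessible cardinal'


Z_2=4, PRA=2, EFA=1, ZFC + 'there is an inaccessible cardinal'=5, Pi^1_1-CA_0=3


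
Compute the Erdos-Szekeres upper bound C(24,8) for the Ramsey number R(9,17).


R(9,17) <= C(9+17-2, 9-1) = C(24, 8)
C(24, 8) = 24! / (8! * 16!)
= 735471

735471


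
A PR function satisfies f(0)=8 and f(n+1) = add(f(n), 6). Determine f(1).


f(0) = 8
f(1) = add(f(0), 6) = add(8, 6) = 14


14


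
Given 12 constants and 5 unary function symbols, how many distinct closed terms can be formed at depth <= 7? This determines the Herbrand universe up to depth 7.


Herbrand terms by depth:
Depth 0: 12 constants
Depth 1: 60 new terms (running total: 72)
Depth 2: 300 new terms (running total: 372)
Depth 3: 1500 new terms (running total: 1872)
Depth 4: 7500 new terms (running total: 9372)
Depth 5: 37500 new terms (running total: 46872)
Depth 6: 187500 new terms (running total: 234372)
Depth 7: 937500 new terms (running total: 1171872)
Total distinct ground terms = 1171872

1171872


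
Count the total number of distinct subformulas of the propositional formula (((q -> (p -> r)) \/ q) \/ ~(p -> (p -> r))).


Formula: (((q -> (p -> r)) \/ q) \/ ~(p -> (p -> r)))
Subformulas found:
  1. q
  2. r
  3. p
  4. (p -> r)
  5. (p -> (p -> r))
  6. (q -> (p -> r))
  7. ~(p -> (p -> r))
  8. ((q -> (p -> r)) \/ q)
  9. (((q -> (p -> r)) \/ q) \/ ~(p -> (p -> r)))
Total distinct subformulas = 9

9


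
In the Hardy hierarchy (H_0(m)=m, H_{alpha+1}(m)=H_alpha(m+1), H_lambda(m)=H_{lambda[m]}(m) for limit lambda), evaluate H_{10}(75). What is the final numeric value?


H_10(75):
For finite ordinals k, H_k(n) = n + k (each successor step adds 1).
H_10(75) = 75 + 10 = 85

85


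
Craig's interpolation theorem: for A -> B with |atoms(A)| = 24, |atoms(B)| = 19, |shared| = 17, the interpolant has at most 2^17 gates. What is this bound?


Shared atoms = 17
Craig interpolant size bound = 2^17
= 131072

131072


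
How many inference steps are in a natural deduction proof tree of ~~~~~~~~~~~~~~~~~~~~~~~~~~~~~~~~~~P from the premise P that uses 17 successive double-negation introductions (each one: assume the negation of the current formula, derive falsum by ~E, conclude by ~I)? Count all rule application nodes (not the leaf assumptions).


Each double-negation introduction (from C infer ~~C) uses 2 inference nodes: one ~E (C and ~C give falsum) and one ~I (discharge ~C).
17 double negations = 17 * 2 = 34 inference nodes.

34


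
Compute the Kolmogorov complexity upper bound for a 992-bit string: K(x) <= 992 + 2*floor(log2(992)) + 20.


floor(log2(992)) = 9
2 * 9 = 18
K(x) <= 992 + 18 + 20 = 1030

1030


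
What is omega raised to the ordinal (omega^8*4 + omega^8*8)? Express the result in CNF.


omega^(omega^8*4 + omega^8*8):
Both terms of the exponent have the same exponent 8, so they merge: omega^8*4 + omega^8*8 = omega^8*(4+8) = omega^8*12.
omega raised to a CNF ordinal is a single CNF term: Result = omega^(omega^8*12)

omega^(omega^8*12)


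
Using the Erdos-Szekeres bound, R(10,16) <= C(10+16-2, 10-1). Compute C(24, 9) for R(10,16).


R(10,16) <= C(10+16-2, 10-1) = C(24, 9)
C(24, 9) = 24! / (9! * 15!)
= 1307504

1307504


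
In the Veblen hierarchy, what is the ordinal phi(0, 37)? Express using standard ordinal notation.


phi(0, 37):
phi(0, beta) = omega^beta by definition.
phi(0, 37) = omega^37

omega^37


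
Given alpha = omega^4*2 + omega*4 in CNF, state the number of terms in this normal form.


CNF: omega^4*2 + omega*4
Count the summands separated by '+':
  term 1: omega^4*2
  term 2: omega*4
Total terms = 2

2


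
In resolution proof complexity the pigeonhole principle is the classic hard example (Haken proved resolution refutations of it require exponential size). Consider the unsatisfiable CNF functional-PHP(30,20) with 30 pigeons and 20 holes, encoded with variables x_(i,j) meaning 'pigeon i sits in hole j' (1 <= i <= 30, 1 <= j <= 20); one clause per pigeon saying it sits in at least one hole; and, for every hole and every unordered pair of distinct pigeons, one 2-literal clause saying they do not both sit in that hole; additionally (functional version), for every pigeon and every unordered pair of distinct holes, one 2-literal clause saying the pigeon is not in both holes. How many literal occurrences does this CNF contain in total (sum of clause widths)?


functional-PHP(30,20): 30 pigeons, 20 holes, 30*20 = 600 variables.
- pigeon clauses: one per pigeon -> 30 clauses of width 20 -> 600 literals
- hole clauses: 20 holes * C(30,2) = 20 * 435 -> 8700 clauses of width 2 -> 17400 literals
- functional clauses: 30 pigeons * C(20,2) = 30 * 190 -> 5700 clauses of width 2 -> 11400 literals
Total literal occurrences = 600 + 17400 + 11400 = 29400

29400


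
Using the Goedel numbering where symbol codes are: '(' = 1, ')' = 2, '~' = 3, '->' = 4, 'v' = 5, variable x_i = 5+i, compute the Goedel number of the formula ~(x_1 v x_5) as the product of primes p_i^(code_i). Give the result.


Formula: ~(x_1 v x_5)
Symbol codes: [3, 1, 6, 5, 10, 2]
Primes: [2, 3, 5, 7, 11, 13]
p_1^3 = 2^3 = 8
p_2^1 = 3^1 = 3
p_3^6 = 5^6 = 15625
p_4^5 = 7^5 = 16807
p_5^10 = 11^10 = 25937424601
p_6^2 = 13^2 = 169
Product = 27627082462673318625000

27627082462673318625000
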